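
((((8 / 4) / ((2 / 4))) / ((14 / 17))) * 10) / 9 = 340 / 63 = 5.40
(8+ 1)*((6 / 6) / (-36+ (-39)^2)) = 1 / 165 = 0.01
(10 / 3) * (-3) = -10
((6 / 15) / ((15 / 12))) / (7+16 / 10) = 8 / 215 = 0.04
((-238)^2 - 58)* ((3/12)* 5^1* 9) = 1273185/2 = 636592.50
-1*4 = -4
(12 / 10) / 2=3 / 5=0.60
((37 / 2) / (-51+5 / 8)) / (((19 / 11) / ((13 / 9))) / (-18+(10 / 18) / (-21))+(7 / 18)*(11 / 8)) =-798709824 / 1018676771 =-0.78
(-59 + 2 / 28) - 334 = -5501 / 14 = -392.93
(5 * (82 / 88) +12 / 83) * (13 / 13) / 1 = 17543 / 3652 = 4.80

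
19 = 19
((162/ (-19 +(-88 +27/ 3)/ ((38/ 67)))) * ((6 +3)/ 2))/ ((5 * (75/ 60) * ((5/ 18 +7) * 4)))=-166212/ 6566375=-0.03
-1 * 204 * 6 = -1224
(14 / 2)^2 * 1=49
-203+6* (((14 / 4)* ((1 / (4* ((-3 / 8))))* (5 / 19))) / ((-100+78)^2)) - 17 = -1011595 / 4598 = -220.01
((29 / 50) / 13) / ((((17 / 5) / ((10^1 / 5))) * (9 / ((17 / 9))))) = 29 / 5265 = 0.01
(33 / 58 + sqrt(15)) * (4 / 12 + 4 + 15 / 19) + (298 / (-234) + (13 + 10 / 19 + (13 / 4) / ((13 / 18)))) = 39.51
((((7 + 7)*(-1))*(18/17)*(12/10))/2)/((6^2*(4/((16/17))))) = -84/1445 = -0.06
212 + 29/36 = 7661/36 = 212.81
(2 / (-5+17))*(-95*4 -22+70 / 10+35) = -60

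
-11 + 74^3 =405213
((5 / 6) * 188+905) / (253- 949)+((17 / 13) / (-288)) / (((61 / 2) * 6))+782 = 15507568103 / 19869408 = 780.47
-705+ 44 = -661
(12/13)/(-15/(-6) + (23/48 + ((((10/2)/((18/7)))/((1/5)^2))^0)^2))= 576/2483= 0.23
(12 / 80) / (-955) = -3 / 19100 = -0.00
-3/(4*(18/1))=-1/24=-0.04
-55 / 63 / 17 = -55 / 1071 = -0.05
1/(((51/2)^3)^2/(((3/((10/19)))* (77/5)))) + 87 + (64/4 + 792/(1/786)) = 91297606076876941/146635731675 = 622615.00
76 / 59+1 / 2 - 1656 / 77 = -179161 / 9086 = -19.72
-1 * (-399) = 399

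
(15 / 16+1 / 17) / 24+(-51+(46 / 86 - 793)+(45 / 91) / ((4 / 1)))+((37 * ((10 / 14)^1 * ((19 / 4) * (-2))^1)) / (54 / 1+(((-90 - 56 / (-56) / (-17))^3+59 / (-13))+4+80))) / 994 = -31210307831900783056139 / 37009734041508219264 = -843.30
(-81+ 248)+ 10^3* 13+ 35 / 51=671552 / 51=13167.69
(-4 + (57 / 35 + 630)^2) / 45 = 488714549 / 55125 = 8865.57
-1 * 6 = -6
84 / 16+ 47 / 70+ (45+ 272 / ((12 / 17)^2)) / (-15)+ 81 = 179659 / 3780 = 47.53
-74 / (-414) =37 / 207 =0.18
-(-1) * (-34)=-34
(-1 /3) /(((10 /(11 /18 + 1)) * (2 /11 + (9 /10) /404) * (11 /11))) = -64438 /220833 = -0.29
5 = 5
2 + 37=39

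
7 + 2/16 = 57/8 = 7.12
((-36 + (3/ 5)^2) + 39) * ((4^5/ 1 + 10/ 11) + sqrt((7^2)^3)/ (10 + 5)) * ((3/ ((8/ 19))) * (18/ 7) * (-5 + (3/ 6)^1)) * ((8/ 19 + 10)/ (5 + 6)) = -378095121/ 1375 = -274978.27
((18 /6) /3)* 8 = 8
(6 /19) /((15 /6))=12 /95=0.13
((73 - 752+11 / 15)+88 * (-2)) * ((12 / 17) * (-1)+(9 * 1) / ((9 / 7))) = -1371098 / 255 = -5376.85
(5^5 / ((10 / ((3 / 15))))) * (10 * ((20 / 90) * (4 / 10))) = 500 / 9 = 55.56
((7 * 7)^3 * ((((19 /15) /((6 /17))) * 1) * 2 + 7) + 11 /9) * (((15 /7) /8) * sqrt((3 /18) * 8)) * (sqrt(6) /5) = 252740.56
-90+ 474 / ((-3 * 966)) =-90.16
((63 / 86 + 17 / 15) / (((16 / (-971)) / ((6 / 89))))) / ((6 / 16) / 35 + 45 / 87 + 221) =-474450991 / 13768068778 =-0.03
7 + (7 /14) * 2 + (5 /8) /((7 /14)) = 37 /4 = 9.25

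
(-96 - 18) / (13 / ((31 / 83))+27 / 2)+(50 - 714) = -1995748 / 2995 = -666.36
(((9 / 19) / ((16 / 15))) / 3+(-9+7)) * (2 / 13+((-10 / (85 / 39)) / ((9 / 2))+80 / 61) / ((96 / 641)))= -1149037397 / 295072128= -3.89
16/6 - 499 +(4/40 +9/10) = -1486/3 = -495.33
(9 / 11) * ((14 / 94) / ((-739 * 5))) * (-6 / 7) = 54 / 1910315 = 0.00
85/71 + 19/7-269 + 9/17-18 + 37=-2074729/8449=-245.56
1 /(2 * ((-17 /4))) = -2 /17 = -0.12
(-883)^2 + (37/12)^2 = 112276585/144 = 779698.51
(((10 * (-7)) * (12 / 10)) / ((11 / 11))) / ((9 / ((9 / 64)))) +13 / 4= 31 / 16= 1.94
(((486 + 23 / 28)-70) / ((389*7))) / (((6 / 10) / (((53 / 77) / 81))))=0.00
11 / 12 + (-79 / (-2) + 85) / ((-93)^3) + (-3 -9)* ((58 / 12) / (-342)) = 22131559 / 20377044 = 1.09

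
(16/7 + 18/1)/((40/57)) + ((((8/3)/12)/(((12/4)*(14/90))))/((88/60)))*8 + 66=21451/220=97.50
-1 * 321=-321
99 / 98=1.01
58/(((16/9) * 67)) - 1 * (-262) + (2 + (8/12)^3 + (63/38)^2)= 1397691265/5224392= 267.53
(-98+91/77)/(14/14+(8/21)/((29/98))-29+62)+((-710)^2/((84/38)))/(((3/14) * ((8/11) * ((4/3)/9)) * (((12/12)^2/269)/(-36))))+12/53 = -17119692943596885/178981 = -95650895590.02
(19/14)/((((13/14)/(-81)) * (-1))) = 1539/13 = 118.38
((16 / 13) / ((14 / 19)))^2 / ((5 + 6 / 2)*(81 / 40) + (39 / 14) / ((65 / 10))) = 57760 / 344253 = 0.17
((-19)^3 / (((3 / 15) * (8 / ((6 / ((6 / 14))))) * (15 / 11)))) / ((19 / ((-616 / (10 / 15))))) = 2140369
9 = 9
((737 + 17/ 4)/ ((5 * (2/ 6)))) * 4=1779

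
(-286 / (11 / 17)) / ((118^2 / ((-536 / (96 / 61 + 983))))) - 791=-165367101881 / 209065379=-790.98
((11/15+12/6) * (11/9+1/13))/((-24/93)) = -24149/1755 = -13.76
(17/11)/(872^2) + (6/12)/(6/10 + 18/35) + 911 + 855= 1766.45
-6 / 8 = -3 / 4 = -0.75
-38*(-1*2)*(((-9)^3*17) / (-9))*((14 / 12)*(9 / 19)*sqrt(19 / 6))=9639*sqrt(114)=102916.36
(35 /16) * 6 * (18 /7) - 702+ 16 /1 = -2609 /4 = -652.25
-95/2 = -47.50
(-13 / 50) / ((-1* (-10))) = -13 / 500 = -0.03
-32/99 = -0.32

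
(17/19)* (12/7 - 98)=-11458/133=-86.15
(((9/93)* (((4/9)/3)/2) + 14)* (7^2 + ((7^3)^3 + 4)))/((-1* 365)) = -3504491184/2263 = -1548604.15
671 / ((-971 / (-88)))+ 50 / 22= 673803 / 10681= 63.08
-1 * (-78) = 78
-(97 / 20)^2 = -9409 / 400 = -23.52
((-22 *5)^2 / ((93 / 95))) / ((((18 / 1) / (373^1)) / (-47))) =-10075942250 / 837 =-12038162.78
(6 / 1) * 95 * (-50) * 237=-6754500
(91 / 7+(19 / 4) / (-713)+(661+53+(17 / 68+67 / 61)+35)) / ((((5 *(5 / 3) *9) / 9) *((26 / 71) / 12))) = 42429626199 / 14135225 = 3001.69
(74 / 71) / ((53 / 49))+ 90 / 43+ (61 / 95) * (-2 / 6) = 131087231 / 46115565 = 2.84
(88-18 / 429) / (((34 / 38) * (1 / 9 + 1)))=1075419 / 12155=88.48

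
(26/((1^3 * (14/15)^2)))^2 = 8555625/9604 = 890.84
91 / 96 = 0.95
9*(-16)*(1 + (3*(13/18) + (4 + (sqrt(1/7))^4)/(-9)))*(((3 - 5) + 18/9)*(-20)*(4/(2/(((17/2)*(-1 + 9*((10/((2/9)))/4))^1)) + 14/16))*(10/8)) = 0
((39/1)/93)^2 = 169/961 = 0.18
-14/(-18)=7/9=0.78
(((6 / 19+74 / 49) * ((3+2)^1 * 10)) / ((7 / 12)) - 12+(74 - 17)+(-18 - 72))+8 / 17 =12406631 / 110789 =111.98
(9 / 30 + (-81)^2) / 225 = 21871 / 750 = 29.16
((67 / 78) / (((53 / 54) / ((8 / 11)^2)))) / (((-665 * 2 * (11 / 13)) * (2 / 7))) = -9648 / 6701585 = -0.00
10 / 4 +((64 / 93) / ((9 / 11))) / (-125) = 521717 / 209250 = 2.49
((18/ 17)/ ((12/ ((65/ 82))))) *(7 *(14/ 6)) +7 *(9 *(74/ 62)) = 76.34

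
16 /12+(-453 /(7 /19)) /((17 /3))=-76987 /357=-215.65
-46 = -46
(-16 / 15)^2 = 256 / 225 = 1.14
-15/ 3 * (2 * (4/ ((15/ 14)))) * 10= -1120/ 3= -373.33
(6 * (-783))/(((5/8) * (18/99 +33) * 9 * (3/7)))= -107184/1825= -58.73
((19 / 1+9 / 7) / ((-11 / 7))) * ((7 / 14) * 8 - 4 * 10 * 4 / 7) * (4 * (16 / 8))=13632 / 7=1947.43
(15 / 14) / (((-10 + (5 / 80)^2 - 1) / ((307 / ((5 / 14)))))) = -83.76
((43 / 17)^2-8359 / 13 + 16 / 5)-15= -936941 / 1445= -648.40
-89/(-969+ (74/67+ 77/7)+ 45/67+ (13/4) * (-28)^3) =5963/4844115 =0.00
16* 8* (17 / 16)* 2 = 272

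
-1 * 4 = -4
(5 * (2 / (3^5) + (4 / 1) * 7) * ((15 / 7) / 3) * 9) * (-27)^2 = 4594050 / 7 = 656292.86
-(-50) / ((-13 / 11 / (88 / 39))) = -48400 / 507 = -95.46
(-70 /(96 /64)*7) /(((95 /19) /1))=-196 /3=-65.33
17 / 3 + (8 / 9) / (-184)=1172 / 207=5.66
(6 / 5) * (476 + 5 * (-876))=-23424 / 5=-4684.80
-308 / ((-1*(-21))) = -44 / 3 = -14.67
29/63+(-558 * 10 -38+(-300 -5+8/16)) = -5922.04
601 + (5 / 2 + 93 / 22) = 6685 / 11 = 607.73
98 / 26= 49 / 13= 3.77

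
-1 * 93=-93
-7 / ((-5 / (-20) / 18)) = -504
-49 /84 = -7 /12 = -0.58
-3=-3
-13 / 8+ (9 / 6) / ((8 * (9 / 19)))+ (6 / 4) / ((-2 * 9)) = -21 / 16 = -1.31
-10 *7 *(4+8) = -840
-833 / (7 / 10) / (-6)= 595 / 3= 198.33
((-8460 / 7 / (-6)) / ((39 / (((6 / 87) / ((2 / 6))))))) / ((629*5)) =0.00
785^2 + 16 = 616241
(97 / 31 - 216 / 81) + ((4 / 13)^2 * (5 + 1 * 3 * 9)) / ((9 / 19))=323369 / 47151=6.86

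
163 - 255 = -92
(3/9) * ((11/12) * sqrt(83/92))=11 * sqrt(1909)/1656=0.29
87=87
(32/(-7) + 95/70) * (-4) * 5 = 450/7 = 64.29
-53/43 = -1.23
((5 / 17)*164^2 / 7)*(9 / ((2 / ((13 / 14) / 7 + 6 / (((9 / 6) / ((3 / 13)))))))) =406970100 / 75803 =5368.79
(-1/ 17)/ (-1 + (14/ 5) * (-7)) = 5/ 1751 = 0.00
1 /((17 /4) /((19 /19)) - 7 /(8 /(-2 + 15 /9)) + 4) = 24 /205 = 0.12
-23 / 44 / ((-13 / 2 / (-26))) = -23 / 11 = -2.09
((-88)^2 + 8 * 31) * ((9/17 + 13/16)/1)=364635/34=10724.56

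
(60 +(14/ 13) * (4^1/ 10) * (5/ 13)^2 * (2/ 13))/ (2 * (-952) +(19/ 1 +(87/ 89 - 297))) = -152540660/ 5544004271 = -0.03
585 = 585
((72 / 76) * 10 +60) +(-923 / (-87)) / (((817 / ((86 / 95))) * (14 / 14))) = 10911646 / 157035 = 69.49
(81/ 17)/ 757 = 81/ 12869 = 0.01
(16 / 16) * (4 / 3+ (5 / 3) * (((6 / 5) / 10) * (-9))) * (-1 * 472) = 3304 / 15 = 220.27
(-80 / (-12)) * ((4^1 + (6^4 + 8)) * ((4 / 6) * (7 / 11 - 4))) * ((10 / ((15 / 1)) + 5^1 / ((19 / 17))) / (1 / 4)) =-756268160 / 1881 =-402056.44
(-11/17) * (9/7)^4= -1.77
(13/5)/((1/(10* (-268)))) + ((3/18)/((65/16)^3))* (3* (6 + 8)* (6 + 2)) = -1913357624/274625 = -6967.16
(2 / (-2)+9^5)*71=4192408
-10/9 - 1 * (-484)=4346/9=482.89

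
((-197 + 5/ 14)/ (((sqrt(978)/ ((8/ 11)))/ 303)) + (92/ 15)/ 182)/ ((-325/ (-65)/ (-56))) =-368/ 975 + 4448848 * sqrt(978)/ 8965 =15518.73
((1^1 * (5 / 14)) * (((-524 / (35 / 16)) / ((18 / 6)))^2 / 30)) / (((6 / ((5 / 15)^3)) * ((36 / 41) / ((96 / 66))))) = 1440974848 / 1856598975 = 0.78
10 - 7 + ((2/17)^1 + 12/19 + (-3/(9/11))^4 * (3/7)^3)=5975162/332367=17.98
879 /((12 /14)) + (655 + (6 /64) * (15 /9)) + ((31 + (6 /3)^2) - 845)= 27861 /32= 870.66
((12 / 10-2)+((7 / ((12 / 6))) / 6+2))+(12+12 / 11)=9817 / 660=14.87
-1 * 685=-685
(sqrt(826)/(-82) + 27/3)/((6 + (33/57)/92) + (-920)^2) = 0.00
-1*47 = -47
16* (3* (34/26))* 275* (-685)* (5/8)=-96071250/13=-7390096.15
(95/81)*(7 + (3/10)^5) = 13304617/1620000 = 8.21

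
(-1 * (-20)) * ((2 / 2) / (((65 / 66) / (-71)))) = -18744 / 13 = -1441.85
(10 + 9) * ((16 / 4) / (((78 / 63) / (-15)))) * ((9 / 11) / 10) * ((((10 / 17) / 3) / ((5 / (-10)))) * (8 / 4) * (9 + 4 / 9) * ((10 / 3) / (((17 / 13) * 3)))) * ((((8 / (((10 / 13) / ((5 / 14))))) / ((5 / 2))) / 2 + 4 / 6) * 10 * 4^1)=44992000 / 1683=26733.21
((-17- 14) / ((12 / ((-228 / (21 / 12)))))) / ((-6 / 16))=-18848 / 21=-897.52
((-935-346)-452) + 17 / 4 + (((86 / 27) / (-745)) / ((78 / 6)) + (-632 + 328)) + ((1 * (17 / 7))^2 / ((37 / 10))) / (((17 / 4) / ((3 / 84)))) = -26983631837999 / 13274532180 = -2032.74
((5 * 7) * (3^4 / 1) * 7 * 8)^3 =4001504141376000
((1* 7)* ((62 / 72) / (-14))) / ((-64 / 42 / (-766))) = -83111 / 384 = -216.43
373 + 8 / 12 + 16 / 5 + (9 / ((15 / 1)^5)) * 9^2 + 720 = 10283134 / 9375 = 1096.87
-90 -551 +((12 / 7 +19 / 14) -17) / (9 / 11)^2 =-250163 / 378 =-661.81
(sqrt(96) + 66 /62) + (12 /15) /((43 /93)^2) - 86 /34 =11094952 /4872115 + 4* sqrt(6) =12.08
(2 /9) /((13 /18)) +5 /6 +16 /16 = 167 /78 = 2.14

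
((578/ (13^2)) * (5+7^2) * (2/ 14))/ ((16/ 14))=7803/ 338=23.09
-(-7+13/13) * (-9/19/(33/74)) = -1332/209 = -6.37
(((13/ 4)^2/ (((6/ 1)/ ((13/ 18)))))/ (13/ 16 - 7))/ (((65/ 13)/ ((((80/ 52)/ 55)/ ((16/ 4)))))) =-169/ 588060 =-0.00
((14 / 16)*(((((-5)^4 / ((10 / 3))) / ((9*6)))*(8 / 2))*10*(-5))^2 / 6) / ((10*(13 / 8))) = 13671875 / 3159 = 4327.91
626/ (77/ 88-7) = -5008/ 49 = -102.20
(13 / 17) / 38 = 13 / 646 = 0.02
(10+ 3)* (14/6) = 91/3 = 30.33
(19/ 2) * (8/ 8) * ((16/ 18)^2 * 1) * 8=4864/ 81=60.05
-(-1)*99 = 99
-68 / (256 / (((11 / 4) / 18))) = -187 / 4608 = -0.04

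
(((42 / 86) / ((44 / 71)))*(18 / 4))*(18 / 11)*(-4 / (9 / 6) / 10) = -40257 / 26015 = -1.55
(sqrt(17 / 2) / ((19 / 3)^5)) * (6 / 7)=729 * sqrt(34) / 17332693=0.00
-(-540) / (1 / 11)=5940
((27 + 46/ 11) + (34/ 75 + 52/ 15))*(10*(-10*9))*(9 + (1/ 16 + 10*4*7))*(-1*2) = 401806125/ 22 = 18263914.77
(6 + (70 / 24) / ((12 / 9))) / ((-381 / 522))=-11397 / 1016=-11.22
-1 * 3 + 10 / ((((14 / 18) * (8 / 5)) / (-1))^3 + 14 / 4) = 962571 / 286643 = 3.36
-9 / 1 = -9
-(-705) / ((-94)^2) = 15 / 188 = 0.08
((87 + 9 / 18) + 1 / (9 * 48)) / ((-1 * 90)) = -37801 / 38880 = -0.97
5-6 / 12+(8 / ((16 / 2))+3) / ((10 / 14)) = 10.10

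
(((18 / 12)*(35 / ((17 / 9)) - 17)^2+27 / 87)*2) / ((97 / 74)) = 4737036 / 812957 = 5.83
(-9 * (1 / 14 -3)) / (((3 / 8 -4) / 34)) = -50184 / 203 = -247.21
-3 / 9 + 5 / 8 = 7 / 24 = 0.29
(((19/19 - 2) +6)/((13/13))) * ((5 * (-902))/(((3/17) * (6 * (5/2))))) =-76670/9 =-8518.89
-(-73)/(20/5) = 73/4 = 18.25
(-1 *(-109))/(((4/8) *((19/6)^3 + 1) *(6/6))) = 47088/7075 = 6.66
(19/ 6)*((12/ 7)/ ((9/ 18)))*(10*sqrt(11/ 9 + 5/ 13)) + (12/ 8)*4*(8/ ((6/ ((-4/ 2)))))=-16 + 1520*sqrt(611)/ 273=121.63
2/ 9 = 0.22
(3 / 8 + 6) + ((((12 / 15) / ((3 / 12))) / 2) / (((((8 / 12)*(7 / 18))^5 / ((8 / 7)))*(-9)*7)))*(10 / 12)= -14.27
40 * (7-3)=160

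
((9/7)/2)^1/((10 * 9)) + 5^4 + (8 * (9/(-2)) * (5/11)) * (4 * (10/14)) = 890511/1540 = 578.25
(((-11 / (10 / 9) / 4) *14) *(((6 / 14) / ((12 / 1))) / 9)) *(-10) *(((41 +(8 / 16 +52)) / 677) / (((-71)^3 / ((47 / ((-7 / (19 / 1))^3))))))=0.00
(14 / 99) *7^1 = 98 / 99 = 0.99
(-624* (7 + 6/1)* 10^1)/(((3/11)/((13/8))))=-483340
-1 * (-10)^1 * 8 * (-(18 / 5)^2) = -1036.80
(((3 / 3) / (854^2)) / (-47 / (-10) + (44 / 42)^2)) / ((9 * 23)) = 5 / 4376201122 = 0.00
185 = 185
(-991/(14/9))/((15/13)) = -38649/70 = -552.13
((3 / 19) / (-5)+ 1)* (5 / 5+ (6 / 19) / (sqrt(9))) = 1932 / 1805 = 1.07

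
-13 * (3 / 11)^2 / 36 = -13 / 484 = -0.03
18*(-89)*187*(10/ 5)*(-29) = 17375292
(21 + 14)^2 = 1225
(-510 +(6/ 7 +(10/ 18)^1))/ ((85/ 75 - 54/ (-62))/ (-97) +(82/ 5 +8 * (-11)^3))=96347287/ 2014064850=0.05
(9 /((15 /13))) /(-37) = -0.21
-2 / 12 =-1 / 6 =-0.17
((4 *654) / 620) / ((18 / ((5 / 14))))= 109 / 1302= 0.08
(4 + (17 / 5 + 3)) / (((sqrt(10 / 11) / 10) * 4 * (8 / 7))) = 91 * sqrt(110) / 40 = 23.86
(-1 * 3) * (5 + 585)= -1770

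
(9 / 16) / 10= 0.06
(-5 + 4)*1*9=-9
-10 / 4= -5 / 2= -2.50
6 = 6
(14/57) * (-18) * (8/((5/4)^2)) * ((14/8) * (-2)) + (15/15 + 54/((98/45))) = 2444368/23275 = 105.02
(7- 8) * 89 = -89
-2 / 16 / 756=-1 / 6048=-0.00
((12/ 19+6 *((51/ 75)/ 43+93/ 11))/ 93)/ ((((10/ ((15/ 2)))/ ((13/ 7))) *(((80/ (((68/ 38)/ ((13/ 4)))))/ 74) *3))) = 605955956/ 4631675125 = 0.13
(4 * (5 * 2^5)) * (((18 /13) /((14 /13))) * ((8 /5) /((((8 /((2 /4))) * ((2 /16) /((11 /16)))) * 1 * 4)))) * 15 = 11880 /7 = 1697.14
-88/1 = -88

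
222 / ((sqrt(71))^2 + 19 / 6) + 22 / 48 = 36863 / 10680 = 3.45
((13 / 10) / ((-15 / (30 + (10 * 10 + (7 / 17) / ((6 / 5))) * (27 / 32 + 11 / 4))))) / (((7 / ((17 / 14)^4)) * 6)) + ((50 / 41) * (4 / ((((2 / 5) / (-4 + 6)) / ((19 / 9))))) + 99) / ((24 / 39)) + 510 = 40977578546057 / 54433935360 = 752.79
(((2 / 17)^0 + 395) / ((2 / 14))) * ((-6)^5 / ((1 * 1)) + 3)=-21546756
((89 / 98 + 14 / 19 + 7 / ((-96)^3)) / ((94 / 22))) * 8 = 14904633337 / 4839174144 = 3.08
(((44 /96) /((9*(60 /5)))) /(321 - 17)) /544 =11 /428654592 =0.00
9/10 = 0.90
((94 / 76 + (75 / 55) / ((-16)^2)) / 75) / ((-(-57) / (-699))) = -15485413 / 76243200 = -0.20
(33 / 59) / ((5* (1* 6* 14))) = 11 / 8260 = 0.00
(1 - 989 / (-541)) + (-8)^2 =36154 / 541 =66.83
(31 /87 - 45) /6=-1942 /261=-7.44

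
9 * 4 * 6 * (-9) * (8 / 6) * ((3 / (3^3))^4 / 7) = -32 / 567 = -0.06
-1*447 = -447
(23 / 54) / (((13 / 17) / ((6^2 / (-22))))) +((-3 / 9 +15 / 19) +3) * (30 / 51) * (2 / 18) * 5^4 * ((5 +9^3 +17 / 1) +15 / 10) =132490597738 / 1247103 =106238.70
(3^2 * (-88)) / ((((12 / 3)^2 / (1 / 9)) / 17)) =-187 / 2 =-93.50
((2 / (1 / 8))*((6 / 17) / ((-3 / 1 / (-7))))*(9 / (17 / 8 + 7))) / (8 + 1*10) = 0.72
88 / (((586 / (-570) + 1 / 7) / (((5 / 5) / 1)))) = -87780 / 883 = -99.41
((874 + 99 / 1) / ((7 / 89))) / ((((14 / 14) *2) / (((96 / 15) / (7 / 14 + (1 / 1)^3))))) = 395872 / 15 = 26391.47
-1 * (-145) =145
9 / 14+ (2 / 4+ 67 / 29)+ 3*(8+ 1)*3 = 17144 / 203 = 84.45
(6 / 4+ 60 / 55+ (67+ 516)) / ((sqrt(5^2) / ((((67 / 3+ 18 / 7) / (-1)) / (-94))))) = 6737809 / 217140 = 31.03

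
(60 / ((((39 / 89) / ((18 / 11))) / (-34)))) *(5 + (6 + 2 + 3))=-17429760 / 143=-121886.43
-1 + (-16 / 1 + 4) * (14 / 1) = -169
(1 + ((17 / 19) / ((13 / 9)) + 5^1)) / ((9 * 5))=109 / 741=0.15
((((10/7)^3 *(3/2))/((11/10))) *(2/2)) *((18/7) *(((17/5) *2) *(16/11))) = 29376000/290521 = 101.11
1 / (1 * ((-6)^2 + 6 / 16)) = 8 / 291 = 0.03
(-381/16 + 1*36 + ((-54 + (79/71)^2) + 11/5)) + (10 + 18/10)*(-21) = -115408433/403280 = -286.17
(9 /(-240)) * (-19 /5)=57 /400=0.14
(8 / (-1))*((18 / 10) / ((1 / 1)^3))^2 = -648 / 25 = -25.92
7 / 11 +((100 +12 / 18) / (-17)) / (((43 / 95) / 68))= -1261457 / 1419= -888.98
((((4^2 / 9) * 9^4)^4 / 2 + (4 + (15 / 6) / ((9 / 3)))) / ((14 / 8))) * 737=11692590556952121014 / 3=3897530185650707004.67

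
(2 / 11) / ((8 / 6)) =3 / 22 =0.14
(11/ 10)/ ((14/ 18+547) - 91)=99/ 41110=0.00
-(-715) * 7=5005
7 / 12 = 0.58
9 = 9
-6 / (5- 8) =2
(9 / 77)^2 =81 / 5929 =0.01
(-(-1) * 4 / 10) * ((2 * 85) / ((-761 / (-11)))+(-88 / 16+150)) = 223669 / 3805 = 58.78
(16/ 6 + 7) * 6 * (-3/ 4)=-87/ 2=-43.50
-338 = -338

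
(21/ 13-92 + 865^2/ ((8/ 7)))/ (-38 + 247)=68079075/ 21736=3132.09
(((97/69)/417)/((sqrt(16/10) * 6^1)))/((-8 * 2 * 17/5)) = -485 * sqrt(10)/187830144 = -0.00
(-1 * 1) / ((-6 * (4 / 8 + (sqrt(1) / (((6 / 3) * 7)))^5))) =268912 / 806739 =0.33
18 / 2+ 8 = 17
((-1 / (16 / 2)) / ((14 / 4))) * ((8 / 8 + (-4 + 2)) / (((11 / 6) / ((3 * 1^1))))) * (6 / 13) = 27 / 1001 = 0.03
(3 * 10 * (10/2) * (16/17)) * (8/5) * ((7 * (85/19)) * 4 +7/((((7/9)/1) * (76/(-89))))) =8370240/323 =25914.06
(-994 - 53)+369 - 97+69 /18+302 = -2815 /6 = -469.17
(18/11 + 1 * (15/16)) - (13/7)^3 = -231293/60368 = -3.83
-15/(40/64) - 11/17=-419/17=-24.65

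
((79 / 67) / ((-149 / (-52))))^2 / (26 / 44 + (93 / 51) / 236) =744756803648 / 2632925175091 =0.28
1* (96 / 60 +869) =870.60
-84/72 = -7/6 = -1.17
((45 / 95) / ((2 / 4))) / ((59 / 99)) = 1782 / 1121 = 1.59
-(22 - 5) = -17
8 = 8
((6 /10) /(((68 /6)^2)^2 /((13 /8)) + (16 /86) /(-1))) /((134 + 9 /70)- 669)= -950859 /8605648360780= -0.00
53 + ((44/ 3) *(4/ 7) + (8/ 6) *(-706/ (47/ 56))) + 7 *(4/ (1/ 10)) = -770065/ 987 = -780.21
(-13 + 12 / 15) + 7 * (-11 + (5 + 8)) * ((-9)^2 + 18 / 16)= 22751 / 20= 1137.55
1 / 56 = 0.02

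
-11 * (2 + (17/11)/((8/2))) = -105/4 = -26.25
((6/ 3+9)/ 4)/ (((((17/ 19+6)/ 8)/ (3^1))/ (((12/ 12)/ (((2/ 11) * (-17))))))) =-6897/ 2227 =-3.10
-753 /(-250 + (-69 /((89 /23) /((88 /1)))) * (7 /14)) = 67017 /92078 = 0.73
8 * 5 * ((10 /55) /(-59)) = -0.12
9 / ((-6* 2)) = -3 / 4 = -0.75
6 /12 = 1 /2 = 0.50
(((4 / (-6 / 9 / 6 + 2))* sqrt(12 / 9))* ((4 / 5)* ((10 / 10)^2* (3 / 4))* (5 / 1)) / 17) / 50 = 36* sqrt(3) / 7225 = 0.01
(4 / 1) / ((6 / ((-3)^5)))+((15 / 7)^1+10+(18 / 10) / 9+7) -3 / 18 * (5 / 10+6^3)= -75071 / 420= -178.74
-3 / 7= -0.43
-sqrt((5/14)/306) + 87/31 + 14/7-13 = -254/31-sqrt(595)/714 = -8.23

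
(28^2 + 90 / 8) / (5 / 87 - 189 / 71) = -19649037 / 64352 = -305.34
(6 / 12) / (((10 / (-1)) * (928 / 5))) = -0.00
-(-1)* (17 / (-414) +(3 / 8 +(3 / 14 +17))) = 203419 / 11592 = 17.55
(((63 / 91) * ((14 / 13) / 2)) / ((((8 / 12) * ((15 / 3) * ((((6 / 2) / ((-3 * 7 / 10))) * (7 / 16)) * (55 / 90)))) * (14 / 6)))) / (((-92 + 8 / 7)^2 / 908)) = -1801926 / 130548275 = -0.01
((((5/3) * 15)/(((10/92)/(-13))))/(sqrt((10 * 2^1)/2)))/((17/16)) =-4784 * sqrt(10)/17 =-889.90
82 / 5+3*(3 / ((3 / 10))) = 232 / 5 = 46.40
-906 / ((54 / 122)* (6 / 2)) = -18422 / 27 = -682.30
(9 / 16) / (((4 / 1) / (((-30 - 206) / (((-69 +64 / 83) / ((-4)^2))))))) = 44073 / 5663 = 7.78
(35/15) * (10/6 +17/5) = 11.82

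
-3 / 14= -0.21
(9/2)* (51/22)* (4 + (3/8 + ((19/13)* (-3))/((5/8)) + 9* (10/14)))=6329151/160160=39.52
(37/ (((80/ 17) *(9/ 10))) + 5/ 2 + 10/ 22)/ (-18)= -9259/ 14256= -0.65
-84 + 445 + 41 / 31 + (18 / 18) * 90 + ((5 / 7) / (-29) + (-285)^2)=513995236 / 6293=81677.30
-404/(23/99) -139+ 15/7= -302006/161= -1875.81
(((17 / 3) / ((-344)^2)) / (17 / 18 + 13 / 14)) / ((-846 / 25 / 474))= -235025 / 656291456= -0.00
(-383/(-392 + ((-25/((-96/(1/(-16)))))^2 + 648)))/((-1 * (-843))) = -301203456/169718492681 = -0.00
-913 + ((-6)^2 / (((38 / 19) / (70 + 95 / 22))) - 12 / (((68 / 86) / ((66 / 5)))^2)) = -232034852 / 79475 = -2919.60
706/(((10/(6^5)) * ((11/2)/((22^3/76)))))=13984685.81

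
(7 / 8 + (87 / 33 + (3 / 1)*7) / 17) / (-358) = -3389 / 535568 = -0.01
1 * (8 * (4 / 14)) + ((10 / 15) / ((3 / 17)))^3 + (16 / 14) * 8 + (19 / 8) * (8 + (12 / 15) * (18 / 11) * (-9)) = 15818758 / 280665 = 56.36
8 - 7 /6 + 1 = 47 /6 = 7.83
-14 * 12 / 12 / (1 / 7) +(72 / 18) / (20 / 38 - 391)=-727138 / 7419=-98.01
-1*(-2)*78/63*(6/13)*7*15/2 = 60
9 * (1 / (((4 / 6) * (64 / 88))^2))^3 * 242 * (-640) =-7032043091205 / 65536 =-107300462.21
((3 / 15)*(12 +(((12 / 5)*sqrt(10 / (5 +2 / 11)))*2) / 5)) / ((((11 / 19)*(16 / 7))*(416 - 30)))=7*sqrt(6270) / 1061500 +399 / 84920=0.01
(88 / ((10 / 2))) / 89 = 88 / 445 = 0.20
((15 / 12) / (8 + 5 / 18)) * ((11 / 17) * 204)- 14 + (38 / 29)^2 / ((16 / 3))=3135143 / 501236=6.25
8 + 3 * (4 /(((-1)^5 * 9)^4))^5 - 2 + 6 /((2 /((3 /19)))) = 6.47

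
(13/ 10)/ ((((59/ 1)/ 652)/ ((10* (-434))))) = -3678584/ 59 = -62348.88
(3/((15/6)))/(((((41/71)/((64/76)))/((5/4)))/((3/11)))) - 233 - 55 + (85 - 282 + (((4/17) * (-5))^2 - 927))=-3491829724/2476441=-1410.02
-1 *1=-1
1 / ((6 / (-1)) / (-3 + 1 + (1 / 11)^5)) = 107367 / 322102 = 0.33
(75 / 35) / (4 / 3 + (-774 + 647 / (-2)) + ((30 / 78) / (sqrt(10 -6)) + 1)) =-585 / 298928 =-0.00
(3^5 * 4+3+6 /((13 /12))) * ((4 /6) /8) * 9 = 735.40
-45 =-45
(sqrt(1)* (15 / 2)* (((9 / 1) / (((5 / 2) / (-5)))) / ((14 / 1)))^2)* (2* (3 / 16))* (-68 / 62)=-61965 / 12152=-5.10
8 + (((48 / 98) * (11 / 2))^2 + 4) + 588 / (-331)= 13892328 / 794731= 17.48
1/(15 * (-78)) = -1/1170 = -0.00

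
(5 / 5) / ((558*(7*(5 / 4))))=2 / 9765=0.00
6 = 6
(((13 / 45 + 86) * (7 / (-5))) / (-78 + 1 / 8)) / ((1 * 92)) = 7766 / 460575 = 0.02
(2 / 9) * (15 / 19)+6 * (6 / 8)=533 / 114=4.68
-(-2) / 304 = 1 / 152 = 0.01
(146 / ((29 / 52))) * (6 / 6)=7592 / 29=261.79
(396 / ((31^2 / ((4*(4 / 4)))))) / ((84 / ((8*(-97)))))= -102432 / 6727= -15.23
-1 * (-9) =9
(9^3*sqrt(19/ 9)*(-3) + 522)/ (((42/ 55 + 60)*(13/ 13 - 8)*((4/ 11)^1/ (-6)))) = 157905/ 7798 - 441045*sqrt(19)/ 15596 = -103.02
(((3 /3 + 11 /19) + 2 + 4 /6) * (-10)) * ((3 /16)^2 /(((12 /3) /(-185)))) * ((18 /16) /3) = 25.89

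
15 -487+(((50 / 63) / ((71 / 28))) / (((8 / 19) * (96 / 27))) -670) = -1141.79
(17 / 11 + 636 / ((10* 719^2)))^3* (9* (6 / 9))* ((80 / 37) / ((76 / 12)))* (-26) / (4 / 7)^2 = -1946147555654872557966043884 / 3231816779507632695748325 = -602.18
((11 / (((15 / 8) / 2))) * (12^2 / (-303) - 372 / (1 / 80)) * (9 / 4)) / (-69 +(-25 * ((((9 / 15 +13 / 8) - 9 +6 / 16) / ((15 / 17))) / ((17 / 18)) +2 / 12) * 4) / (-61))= 72608298048 / 7514905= 9661.90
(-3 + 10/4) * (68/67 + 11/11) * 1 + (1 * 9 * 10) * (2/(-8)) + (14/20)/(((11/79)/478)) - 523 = 6841309/3685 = 1856.53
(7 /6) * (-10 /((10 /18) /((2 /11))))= -42 /11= -3.82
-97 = -97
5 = 5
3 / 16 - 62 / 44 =-215 / 176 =-1.22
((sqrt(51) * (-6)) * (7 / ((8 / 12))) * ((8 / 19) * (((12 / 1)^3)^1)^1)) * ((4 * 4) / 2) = -6967296 * sqrt(51) / 19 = -2618760.30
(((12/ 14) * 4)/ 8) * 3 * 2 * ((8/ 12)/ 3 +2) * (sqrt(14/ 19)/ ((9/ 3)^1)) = 40 * sqrt(266)/ 399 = 1.64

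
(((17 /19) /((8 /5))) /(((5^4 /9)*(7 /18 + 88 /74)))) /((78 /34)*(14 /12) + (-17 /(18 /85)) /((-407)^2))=0.00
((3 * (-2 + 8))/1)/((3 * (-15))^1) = -2/5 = -0.40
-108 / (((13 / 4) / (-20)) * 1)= 8640 / 13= 664.62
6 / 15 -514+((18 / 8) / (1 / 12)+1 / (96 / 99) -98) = -93371 / 160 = -583.57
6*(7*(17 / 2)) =357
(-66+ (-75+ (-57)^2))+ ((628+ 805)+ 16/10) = 4542.60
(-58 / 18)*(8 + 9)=-493 / 9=-54.78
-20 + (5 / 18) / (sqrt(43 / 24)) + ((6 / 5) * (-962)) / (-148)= -61 / 5 + 5 * sqrt(258) / 387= -11.99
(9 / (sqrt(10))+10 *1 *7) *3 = 27 *sqrt(10) / 10+210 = 218.54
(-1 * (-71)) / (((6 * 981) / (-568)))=-20164 / 2943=-6.85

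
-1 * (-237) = 237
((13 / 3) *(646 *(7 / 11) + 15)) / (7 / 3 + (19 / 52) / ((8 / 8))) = 3168412 / 4631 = 684.17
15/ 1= 15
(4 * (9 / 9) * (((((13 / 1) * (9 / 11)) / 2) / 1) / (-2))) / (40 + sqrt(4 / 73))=-28470 / 107063 + 39 * sqrt(73) / 214126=-0.26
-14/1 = -14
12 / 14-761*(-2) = 10660 / 7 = 1522.86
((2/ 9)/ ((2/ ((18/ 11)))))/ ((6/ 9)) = 3/ 11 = 0.27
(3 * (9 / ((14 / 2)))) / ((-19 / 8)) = -216 / 133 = -1.62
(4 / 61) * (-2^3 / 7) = -32 / 427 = -0.07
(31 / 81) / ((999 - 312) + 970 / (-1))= -31 / 22923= -0.00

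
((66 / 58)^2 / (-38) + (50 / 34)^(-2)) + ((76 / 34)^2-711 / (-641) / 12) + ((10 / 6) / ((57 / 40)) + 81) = 5840131757304109 / 66602109847500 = 87.69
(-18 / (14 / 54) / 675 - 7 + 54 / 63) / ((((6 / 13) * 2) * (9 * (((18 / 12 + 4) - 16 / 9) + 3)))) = -14209 / 127050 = -0.11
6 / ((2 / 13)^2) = 507 / 2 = 253.50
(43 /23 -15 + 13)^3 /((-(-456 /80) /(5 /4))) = -225 /462346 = -0.00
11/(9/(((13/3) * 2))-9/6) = -143/6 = -23.83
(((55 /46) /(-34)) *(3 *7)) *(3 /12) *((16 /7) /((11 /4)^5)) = -15360 /5724631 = -0.00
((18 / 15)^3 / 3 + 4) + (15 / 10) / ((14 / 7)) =2663 / 500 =5.33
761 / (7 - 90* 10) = -761 / 893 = -0.85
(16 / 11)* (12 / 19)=0.92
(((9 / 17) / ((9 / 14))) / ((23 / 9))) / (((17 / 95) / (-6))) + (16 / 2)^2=353588 / 6647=53.20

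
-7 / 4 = -1.75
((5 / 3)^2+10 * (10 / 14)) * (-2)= -1250 / 63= -19.84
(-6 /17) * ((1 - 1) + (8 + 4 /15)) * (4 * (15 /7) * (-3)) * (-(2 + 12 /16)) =-24552 /119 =-206.32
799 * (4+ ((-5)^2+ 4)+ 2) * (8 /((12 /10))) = 559300 /3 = 186433.33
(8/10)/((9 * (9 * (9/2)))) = 8/3645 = 0.00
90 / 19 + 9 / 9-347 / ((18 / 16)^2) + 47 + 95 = -194585 / 1539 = -126.44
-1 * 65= -65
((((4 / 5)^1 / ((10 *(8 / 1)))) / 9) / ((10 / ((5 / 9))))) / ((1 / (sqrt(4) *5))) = 1 / 1620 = 0.00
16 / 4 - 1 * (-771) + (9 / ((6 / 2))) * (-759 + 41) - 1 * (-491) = -888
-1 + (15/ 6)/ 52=-0.95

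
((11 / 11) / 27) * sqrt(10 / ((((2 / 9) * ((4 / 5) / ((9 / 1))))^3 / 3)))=675 * sqrt(3) / 16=73.07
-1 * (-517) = 517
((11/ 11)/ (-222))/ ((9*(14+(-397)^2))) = -1/ 314930754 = -0.00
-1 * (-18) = 18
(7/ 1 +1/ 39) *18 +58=2398/ 13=184.46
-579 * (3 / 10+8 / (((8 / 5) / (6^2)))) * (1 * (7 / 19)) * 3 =-21922677 / 190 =-115382.51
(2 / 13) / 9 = 2 / 117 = 0.02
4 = 4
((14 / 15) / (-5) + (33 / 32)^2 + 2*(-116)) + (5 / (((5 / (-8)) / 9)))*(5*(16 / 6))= -91478261 / 76800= -1191.12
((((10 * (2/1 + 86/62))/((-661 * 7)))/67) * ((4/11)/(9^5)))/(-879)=200/261282792333519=0.00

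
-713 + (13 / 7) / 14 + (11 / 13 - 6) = -914759 / 1274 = -718.02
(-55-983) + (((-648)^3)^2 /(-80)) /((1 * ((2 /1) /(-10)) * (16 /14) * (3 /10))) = 13496366116637682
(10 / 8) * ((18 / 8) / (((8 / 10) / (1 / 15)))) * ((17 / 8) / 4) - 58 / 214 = -32107 / 219136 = -0.15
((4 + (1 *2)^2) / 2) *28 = 112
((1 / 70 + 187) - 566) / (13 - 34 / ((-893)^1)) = -7896799 / 271670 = -29.07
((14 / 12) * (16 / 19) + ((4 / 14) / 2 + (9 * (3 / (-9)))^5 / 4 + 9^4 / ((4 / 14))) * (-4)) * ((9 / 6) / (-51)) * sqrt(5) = 36552625 * sqrt(5) / 13566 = 6024.93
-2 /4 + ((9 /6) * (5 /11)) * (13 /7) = 59 /77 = 0.77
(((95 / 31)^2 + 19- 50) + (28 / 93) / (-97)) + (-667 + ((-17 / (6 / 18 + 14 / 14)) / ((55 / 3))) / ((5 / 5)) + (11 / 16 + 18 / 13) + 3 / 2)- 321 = -3220754690521 / 3199207440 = -1006.74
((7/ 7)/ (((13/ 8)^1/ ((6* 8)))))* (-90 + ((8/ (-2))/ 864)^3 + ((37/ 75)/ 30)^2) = -14171717434249/ 5330812500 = -2658.45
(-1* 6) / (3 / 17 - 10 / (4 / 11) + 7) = 204 / 691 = 0.30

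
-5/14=-0.36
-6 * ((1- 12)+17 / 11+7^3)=-22014 / 11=-2001.27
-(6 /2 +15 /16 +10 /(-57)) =-3431 /912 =-3.76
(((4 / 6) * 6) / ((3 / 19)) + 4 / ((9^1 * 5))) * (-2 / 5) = -2288 / 225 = -10.17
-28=-28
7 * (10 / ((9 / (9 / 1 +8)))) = 1190 / 9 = 132.22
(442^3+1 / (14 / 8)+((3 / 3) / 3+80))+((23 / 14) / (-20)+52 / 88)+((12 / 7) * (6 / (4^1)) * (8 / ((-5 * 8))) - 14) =113983260467 / 1320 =86350954.90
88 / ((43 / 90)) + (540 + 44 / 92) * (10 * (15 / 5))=16218150 / 989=16398.53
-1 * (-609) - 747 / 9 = 526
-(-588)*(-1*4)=-2352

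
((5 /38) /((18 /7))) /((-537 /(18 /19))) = -35 /387714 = -0.00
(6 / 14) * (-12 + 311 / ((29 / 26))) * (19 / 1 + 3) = 510708 / 203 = 2515.80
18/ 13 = 1.38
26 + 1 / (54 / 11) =1415 / 54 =26.20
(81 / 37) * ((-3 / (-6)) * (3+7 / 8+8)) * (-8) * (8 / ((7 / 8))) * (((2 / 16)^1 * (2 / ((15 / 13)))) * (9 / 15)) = -160056 / 1295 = -123.60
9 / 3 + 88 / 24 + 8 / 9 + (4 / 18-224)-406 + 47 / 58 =-324377 / 522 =-621.41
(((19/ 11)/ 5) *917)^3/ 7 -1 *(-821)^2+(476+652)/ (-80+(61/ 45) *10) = 192381610171394/ 49746125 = 3867268.26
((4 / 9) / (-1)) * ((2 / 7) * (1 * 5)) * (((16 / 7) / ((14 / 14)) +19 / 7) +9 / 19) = -4160 / 1197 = -3.48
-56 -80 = -136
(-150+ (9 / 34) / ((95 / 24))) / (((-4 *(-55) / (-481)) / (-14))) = -407646057 / 88825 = -4589.32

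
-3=-3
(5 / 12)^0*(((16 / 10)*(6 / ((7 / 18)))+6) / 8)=537 / 140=3.84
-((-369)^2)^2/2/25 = -18539817921/50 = -370796358.42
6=6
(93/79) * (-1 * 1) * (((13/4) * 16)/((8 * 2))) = -1209/316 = -3.83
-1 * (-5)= 5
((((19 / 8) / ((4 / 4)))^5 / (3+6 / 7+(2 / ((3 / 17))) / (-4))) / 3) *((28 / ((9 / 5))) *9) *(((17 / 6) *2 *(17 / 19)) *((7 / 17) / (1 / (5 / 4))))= 18997543775 / 2113536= 8988.51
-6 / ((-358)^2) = -3 / 64082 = -0.00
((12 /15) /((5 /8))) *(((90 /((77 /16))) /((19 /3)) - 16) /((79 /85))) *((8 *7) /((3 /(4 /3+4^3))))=-16281911296 /742995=-21913.89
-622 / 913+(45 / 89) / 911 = -50390053 / 74025127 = -0.68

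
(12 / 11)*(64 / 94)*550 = 19200 / 47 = 408.51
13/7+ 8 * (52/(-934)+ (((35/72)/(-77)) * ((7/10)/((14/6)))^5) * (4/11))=2791986737/1977745000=1.41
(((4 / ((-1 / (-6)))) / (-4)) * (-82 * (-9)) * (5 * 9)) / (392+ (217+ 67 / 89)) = -4433535 / 13567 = -326.79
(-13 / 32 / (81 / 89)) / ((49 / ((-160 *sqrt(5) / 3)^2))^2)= -592384000000 / 15752961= -37604.61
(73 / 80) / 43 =73 / 3440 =0.02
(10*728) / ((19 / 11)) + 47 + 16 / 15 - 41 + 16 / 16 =1203499 / 285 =4222.80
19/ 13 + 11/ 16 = 447/ 208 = 2.15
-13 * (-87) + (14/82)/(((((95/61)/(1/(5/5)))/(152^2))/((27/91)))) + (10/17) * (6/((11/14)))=940392729/498355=1886.99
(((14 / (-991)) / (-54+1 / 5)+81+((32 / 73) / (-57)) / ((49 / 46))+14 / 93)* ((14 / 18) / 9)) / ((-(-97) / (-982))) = -44753378354786074 / 630403887367737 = -70.99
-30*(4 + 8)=-360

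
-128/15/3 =-128/45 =-2.84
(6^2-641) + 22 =-583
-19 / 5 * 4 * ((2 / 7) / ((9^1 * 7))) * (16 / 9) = -2432 / 19845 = -0.12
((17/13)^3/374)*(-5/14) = -1445/676676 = -0.00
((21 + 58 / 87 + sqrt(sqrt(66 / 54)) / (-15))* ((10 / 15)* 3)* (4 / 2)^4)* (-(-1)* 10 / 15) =-64* 11^(1 / 4)* sqrt(3) / 135 + 4160 / 9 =460.73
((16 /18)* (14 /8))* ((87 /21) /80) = 29 /360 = 0.08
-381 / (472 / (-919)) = 350139 / 472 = 741.82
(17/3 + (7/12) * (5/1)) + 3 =139/12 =11.58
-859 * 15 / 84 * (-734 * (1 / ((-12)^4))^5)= 1576265 / 53672639894264651710464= 0.00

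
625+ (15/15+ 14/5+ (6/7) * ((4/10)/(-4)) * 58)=21834/35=623.83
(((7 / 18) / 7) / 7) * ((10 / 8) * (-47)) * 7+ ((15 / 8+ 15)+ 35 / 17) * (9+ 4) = 37160 / 153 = 242.88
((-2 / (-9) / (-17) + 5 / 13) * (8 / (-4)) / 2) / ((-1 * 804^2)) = 739 / 1285721424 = 0.00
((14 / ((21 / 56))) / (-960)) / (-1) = 7 / 180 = 0.04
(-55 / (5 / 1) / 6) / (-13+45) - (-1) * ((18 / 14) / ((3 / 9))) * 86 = 445747 / 1344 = 331.66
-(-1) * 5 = 5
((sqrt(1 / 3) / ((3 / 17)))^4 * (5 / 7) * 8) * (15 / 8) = 2088025 / 1701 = 1227.53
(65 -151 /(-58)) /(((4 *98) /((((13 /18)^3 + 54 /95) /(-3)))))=-684401401 /12596653440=-0.05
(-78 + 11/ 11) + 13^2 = 92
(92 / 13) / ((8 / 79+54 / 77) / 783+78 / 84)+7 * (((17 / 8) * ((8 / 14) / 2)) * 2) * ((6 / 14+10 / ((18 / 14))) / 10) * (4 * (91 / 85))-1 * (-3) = 29960244892 / 740051325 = 40.48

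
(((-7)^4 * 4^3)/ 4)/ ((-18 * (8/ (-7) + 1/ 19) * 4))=638666/ 1305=489.40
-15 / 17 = -0.88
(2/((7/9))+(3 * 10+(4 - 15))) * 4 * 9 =5436/7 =776.57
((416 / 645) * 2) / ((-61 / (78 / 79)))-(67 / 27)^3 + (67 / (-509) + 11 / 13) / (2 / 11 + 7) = -2051355215755927 / 134942208400935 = -15.20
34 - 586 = -552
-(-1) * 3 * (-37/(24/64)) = -296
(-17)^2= 289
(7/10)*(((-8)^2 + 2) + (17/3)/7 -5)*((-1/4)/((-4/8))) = 649/30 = 21.63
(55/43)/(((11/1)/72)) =360/43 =8.37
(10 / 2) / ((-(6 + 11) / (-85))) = 25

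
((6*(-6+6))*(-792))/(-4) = 0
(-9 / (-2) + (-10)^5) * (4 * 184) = -73596688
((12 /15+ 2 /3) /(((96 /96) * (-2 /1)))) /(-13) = 11 /195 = 0.06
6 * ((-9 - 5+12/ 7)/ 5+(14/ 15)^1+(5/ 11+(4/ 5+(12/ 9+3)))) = 9388/ 385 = 24.38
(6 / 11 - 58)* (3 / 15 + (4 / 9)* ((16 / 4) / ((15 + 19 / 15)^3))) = -13068022 / 1134905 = -11.51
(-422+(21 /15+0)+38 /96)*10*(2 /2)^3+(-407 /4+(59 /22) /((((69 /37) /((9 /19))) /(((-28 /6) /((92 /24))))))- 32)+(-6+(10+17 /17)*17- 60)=-11185998419 /2653464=-4215.62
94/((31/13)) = 1222/31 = 39.42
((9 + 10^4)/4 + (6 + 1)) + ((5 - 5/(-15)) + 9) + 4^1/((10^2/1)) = 757087/300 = 2523.62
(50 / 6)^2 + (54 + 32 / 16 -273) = -1328 / 9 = -147.56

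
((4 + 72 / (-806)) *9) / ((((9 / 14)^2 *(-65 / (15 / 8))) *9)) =-38612 / 141453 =-0.27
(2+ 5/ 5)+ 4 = 7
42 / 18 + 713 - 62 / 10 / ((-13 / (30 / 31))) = 27916 / 39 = 715.79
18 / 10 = 1.80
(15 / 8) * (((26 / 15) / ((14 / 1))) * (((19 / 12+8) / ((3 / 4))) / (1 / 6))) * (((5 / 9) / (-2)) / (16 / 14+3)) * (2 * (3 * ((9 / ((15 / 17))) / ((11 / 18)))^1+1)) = -121.89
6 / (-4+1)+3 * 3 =7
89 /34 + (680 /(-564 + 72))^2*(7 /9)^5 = 96022914769 /30373978914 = 3.16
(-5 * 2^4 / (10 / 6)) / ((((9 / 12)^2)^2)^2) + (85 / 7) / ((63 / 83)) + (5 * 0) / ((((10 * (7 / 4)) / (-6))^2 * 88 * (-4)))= -49665859 / 107163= -463.46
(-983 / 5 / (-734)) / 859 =983 / 3152530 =0.00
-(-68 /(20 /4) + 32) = -92 /5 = -18.40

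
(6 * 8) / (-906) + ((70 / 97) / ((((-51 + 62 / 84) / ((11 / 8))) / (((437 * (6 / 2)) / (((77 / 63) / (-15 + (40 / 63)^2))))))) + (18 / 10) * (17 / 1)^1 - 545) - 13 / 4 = -128997785871 / 618396340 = -208.60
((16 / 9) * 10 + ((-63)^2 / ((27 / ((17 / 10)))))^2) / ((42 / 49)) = 393547063 / 5400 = 72879.09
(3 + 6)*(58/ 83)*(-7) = -3654/ 83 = -44.02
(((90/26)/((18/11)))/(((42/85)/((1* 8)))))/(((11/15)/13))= 4250/7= 607.14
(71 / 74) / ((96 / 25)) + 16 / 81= 85813 / 191808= 0.45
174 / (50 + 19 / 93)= 558 / 161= 3.47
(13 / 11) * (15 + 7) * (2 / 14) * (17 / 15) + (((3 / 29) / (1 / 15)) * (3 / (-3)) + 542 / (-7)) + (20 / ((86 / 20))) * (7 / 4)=-8724361 / 130935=-66.63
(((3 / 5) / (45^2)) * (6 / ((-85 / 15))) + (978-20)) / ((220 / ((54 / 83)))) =27482616 / 9700625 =2.83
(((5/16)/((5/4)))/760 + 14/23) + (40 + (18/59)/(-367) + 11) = 78133656899/1513977760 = 51.61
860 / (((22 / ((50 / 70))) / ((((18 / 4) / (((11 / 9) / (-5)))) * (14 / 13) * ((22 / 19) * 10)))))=-17415000 / 2717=-6409.64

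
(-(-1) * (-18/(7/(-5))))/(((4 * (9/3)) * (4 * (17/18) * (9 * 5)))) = 3/476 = 0.01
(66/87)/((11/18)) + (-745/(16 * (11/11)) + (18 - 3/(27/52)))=-138221/4176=-33.10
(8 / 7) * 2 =16 / 7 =2.29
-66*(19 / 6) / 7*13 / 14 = -2717 / 98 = -27.72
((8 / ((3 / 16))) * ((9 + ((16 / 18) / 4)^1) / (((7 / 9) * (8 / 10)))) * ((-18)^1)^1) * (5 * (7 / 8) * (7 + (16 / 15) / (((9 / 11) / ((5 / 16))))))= -368888.89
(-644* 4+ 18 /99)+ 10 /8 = -113281 /44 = -2574.57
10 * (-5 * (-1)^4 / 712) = -0.07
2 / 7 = 0.29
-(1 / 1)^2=-1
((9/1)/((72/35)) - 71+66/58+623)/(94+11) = 129343/24360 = 5.31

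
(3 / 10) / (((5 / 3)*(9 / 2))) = 0.04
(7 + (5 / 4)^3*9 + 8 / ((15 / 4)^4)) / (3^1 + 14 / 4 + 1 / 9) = 79764197 / 21420000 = 3.72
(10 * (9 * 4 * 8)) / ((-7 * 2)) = -205.71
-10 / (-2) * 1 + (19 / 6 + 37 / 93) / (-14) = 4119 / 868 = 4.75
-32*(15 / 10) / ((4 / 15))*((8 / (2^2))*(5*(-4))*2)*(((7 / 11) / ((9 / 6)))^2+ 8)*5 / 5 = 14252800 / 121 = 117791.74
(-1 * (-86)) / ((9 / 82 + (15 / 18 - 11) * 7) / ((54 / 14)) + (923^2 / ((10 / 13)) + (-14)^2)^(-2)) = -17522035016515991307 / 3753415902713531660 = -4.67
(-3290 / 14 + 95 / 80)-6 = -3837 / 16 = -239.81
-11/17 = -0.65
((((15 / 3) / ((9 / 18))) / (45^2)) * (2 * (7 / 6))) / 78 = 7 / 47385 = 0.00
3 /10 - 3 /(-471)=481 /1570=0.31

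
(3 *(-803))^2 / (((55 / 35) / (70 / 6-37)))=-93555924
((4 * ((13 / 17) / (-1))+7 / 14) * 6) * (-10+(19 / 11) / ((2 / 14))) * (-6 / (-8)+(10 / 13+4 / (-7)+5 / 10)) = -186093 / 4004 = -46.48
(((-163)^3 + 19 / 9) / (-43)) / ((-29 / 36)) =-155906816 / 1247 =-125025.51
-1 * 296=-296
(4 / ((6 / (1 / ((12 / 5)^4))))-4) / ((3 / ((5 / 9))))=-618955 / 839808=-0.74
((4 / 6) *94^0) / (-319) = -2 / 957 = -0.00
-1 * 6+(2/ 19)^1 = -112/ 19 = -5.89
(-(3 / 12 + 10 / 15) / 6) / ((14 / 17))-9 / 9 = -1195 / 1008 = -1.19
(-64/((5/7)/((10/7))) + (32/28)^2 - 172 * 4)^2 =1593606400/2401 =663726.11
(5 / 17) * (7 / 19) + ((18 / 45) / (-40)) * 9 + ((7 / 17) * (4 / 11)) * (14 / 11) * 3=2306153 / 3908300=0.59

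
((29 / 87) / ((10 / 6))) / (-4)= -1 / 20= -0.05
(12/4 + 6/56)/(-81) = -29/756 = -0.04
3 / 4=0.75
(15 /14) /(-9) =-5 /42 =-0.12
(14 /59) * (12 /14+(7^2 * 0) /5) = 12 /59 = 0.20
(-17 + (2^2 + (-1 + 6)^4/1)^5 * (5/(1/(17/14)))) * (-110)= -460293500375633485/7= -65756214339376212.14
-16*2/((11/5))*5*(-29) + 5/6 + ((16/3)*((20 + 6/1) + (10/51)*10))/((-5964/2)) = 10588838479/5018706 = 2109.87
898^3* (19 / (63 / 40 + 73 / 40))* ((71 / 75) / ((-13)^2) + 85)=14824434110507408 / 43095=343994294245.44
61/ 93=0.66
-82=-82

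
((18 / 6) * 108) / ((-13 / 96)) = -31104 / 13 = -2392.62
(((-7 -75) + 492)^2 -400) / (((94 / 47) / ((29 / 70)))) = 243165 / 7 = 34737.86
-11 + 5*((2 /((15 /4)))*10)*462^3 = 2629630069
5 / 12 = 0.42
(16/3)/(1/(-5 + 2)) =-16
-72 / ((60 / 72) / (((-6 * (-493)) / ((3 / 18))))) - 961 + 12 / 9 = -23015803 / 15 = -1534386.87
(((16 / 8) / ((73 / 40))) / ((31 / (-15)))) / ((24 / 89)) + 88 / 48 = -1807 / 13578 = -0.13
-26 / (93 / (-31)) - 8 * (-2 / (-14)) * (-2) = 230 / 21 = 10.95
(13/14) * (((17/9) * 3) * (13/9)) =2873/378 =7.60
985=985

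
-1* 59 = -59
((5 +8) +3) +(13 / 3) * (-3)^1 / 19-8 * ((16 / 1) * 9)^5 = -9411439361757 / 19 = -495338913776.68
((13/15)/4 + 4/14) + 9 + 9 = 7771/420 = 18.50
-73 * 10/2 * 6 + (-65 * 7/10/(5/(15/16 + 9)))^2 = 153287961/25600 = 5987.81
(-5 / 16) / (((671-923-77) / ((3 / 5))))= 3 / 5264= 0.00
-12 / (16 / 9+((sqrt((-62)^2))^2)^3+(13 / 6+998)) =-216 / 1022404258547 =-0.00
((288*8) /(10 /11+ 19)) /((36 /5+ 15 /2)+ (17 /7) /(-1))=591360 /62707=9.43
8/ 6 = 4/ 3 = 1.33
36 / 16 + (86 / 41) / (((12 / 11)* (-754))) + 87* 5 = 437.25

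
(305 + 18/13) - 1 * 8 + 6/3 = 3905/13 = 300.38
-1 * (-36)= 36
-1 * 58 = -58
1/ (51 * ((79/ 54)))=18/ 1343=0.01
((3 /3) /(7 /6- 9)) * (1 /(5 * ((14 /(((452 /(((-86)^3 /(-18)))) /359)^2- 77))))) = 188196529545194172 /1340187407389388005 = 0.14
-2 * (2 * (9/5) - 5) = 14/5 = 2.80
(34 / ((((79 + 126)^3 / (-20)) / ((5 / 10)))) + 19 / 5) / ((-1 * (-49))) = 6547427 / 84428225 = 0.08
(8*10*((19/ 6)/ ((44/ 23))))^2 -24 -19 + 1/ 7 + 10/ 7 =17494.75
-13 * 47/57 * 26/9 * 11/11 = -15886/513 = -30.97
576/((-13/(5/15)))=-192/13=-14.77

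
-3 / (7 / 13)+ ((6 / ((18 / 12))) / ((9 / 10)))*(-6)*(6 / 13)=-1627 / 91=-17.88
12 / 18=2 / 3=0.67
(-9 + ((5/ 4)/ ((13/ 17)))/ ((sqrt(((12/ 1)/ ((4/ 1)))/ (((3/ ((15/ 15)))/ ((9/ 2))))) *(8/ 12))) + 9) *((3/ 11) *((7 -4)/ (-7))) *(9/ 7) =-6885 *sqrt(2)/ 56056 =-0.17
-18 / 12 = -3 / 2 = -1.50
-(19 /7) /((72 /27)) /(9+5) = -57 /784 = -0.07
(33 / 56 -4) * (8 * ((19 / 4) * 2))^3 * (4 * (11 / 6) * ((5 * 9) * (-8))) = 27668657280 / 7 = 3952665325.71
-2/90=-1/45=-0.02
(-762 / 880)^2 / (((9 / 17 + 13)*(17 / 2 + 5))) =274193 / 66792000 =0.00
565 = 565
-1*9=-9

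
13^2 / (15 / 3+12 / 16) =676 / 23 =29.39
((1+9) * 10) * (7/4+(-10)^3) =-99825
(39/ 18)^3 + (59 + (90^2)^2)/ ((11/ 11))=14171774941/ 216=65610069.17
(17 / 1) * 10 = 170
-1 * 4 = -4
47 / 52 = 0.90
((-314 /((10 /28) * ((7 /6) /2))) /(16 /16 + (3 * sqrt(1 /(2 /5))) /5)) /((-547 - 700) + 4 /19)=286368 /23689 - 429552 * sqrt(10) /118445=0.62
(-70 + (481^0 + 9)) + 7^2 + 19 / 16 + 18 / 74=-5665 / 592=-9.57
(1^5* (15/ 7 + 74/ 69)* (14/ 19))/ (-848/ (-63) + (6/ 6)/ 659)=42983934/ 244237115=0.18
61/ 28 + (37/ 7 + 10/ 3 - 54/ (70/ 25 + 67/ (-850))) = -195301/ 21588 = -9.05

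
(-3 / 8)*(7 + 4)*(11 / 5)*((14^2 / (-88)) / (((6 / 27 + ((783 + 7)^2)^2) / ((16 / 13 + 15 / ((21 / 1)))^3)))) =1646934201 / 4312895729035260640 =0.00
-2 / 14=-1 / 7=-0.14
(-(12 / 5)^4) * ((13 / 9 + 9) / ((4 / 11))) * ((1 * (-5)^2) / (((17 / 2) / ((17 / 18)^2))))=-562496 / 225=-2499.98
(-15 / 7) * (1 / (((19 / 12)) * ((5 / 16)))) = -4.33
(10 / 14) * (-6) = -30 / 7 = -4.29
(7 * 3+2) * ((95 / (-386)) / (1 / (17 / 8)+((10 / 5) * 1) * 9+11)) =-37145 / 193386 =-0.19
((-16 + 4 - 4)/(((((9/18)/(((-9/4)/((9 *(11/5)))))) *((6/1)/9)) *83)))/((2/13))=390/913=0.43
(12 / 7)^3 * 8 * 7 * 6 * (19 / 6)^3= 2633856 / 49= 53752.16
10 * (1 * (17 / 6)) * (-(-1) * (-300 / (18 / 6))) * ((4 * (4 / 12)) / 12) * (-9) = 8500 / 3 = 2833.33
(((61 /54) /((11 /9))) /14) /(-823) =-61 /760452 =-0.00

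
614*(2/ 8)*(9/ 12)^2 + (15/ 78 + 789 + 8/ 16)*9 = 2992527/ 416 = 7193.57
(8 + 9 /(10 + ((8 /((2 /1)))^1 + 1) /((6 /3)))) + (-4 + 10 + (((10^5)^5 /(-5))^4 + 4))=400000000000000000000000000000000000000000000000000000000000000000000000000000000000000000000000468 /25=16000000000000000000000000000000000000000000000000000000000000000000000000000000000000000000000000.00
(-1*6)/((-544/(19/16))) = 57/4352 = 0.01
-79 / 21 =-3.76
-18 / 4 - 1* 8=-25 / 2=-12.50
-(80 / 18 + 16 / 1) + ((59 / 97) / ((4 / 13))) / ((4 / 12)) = -50683 / 3492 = -14.51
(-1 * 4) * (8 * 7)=-224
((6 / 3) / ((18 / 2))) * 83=166 / 9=18.44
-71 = -71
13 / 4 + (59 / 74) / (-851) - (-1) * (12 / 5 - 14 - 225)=-146950419 / 629740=-233.35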